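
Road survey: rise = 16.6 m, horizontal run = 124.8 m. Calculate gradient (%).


Formula: Gradient = rise / run * 100
Gradient = 16.6 / 124.8 * 100 = 13.3%

13.3


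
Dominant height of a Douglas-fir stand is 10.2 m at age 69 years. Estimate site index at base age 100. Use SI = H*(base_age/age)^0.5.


Formula: SI = H_dom * (base_age / age)^0.5
Age ratio = 100 / 69 = 1.44928
sqrt(age_ratio) = 1.20386
SI = 10.2 * 1.20386 = 12.3 m

12.3


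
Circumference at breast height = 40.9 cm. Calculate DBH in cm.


Formula: DBH = C / pi
DBH = 40.9 / pi
pi = 3.14159...
DBH = 13.0 cm

13.0


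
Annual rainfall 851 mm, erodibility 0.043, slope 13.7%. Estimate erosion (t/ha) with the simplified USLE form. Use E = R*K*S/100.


Formula: E = R * K * S / 100  (simplified USLE)
R * K = 851 * 0.043 = 36.593
E = 36.593 * 13.7 / 100 = 5.01 t/ha

5.01


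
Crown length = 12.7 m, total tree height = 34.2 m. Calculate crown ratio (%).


Formula: Crown Ratio = (Crown Length / Total Height) * 100
CR = (12.7 m / 34.2 m) * 100
CR = 0.3713 * 100 = 37.1%

37.1


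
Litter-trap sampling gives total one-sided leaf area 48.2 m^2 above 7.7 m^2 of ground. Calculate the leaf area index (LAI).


Formula: LAI = total leaf area / ground area  (dimensionless)
LAI = 48.2 m^2 / 7.7 m^2
LAI = 6.26

6.26


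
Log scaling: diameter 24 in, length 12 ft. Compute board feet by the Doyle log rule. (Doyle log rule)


Doyle: BF = (D - 4)^2 * L / 16
Adjusted diameter = 24 - 4 = 20 in
(D-4)^2 = 20^2 = 400
BF = 400 * 12 / 16 = 300 BF

300


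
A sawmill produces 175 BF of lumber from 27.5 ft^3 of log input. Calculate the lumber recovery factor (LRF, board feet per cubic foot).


Formula: LRF = Lumber Output (BF) / Log Input (ft^3)
LRF = 175 BF / 27.5 ft^3
LRF = 6.36 BF/ft^3

6.36


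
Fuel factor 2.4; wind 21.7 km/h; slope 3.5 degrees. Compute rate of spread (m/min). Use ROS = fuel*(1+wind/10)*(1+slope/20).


Formula: ROS = fuel * (1 + wind/10) * (1 + slope/20)
Wind factor = 1 + 21.7/10 = 3.17
Slope factor = 1 + 3.5/20 = 1.175
ROS = 2.4 * 3.17 * 1.175 = 8.94 m/min

8.94


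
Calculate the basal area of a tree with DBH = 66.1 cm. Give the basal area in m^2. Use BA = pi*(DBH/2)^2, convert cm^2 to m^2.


Formula: BA = pi * (DBH/2)^2 / 10000  (cm^2 to m^2)
Radius = DBH/2 = 66.1/2 = 33.05 cm
BA = pi * 33.05^2 / 10000
   = 3431.5695 cm^2 / 10000
   = 0.3432 m^2

0.3432


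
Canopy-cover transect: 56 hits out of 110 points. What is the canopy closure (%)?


Formula: Canopy closure = covered points / total points * 100
Closure = 56 / 110 * 100
Closure = 0.5091 * 100 = 50.9%

50.9


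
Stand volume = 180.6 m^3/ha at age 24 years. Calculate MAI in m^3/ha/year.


Formula: MAI = Total Volume / Stand Age
MAI = 180.6 m^3/ha / 24 years
MAI = 7.53 m^3/ha/year

7.53


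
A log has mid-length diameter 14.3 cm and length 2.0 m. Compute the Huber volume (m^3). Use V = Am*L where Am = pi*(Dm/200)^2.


Huber: V = Am * L,  Am = pi*(Dm/200)^2
Am = pi*(14.3/200)^2 = 0.016061 m^2
V = 0.016061*2.0 = 0.0321 m^3

0.0321


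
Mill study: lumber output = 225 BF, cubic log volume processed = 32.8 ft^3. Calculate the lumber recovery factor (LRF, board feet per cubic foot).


Formula: LRF = Lumber Output (BF) / Log Input (ft^3)
LRF = 225 BF / 32.8 ft^3
LRF = 6.86 BF/ft^3

6.86


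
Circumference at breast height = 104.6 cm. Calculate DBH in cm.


Formula: DBH = C / pi
DBH = 104.6 / pi
pi = 3.14159...
DBH = 33.3 cm

33.3


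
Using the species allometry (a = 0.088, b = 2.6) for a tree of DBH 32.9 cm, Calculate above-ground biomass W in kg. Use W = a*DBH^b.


Formula: W = a * DBH^b  (allometric power law)
DBH^b = 32.9^2.6 = 8804.594
W = 0.088 * 8804.594 = 774.8 kg

774.8


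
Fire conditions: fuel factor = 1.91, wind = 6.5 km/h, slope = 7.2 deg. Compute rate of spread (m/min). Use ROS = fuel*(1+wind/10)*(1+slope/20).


Formula: ROS = fuel * (1 + wind/10) * (1 + slope/20)
Wind factor = 1 + 6.5/10 = 1.65
Slope factor = 1 + 7.2/20 = 1.36
ROS = 1.91 * 1.65 * 1.36 = 4.29 m/min

4.29


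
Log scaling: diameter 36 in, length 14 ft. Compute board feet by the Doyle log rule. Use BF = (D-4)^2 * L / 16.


Doyle: BF = (D - 4)^2 * L / 16
Adjusted diameter = 36 - 4 = 32 in
(D-4)^2 = 32^2 = 1024
BF = 1024 * 14 / 16 = 896 BF

896


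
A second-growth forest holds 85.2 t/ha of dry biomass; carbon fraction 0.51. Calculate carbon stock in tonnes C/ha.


Formula: Carbon Stock = Biomass * Carbon Fraction
C = 85.2 t/ha * 0.51
C = 43.5 t C/ha

43.5


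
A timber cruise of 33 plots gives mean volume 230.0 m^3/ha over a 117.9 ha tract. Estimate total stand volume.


Formula: Total Volume = Mean Volume per ha * Total Area
Total Volume = 230.0 m^3/ha * 117.9 ha
Total Volume = 27117 m^3

27117


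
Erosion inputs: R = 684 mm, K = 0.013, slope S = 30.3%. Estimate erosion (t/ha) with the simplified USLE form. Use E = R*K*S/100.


Formula: E = R * K * S / 100  (simplified USLE)
R * K = 684 * 0.013 = 8.892
E = 8.892 * 30.3 / 100 = 2.69 t/ha

2.69


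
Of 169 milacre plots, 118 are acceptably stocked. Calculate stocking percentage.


Formula: Stocking % = stocked plots / total plots * 100
Stocking = 118 / 169 * 100
Stocking = 0.6982 * 100 = 69.8%

69.8


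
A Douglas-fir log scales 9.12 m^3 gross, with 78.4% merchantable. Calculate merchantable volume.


Formula: MV = V_total * (merchantable_pct / 100)
Merchantable fraction = 78.4% / 100 = 0.784
MV = 9.12 m^3 * 0.784 = 7.15 m^3

7.15


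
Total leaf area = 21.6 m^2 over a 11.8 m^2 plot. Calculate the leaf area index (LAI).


Formula: LAI = total leaf area / ground area  (dimensionless)
LAI = 21.6 m^2 / 11.8 m^2
LAI = 1.83

1.83


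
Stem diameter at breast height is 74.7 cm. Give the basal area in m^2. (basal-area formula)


Formula: BA = pi * (DBH/2)^2 / 10000  (cm^2 to m^2)
Radius = DBH/2 = 74.7/2 = 37.35 cm
BA = pi * 37.35^2 / 10000
   = 4382.5924 cm^2 / 10000
   = 0.4383 m^2

0.4383


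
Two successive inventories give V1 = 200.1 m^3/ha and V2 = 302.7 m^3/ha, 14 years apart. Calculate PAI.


Formula: PAI = (V_T2 - V_T1) / (T2 - T1)
Volume increment = 302.7 - 200.1 = 102.6 m^3/ha
PAI = 102.6 / 14 = 7.33 m^3/ha/year

7.33


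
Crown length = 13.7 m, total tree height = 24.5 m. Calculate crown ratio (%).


Formula: Crown Ratio = (Crown Length / Total Height) * 100
CR = (13.7 m / 24.5 m) * 100
CR = 0.5592 * 100 = 55.9%

55.9


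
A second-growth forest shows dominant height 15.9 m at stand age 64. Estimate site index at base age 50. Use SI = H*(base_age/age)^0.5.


Formula: SI = H_dom * (base_age / age)^0.5
Age ratio = 50 / 64 = 0.78125
sqrt(age_ratio) = 0.88388
SI = 15.9 * 0.88388 = 14.1 m

14.1


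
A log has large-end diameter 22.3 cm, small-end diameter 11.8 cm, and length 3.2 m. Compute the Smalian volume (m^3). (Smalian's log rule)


Smalian: V = (A1 + A2)/2 * L,  A = pi*(D/200)^2
A1 = pi*(22.3/200)^2 = 0.039057 m^2
A2 = pi*(11.8/200)^2 = 0.010936 m^2
V = (0.039057+0.010936)/2*3.2 = 0.08 m^3

0.08


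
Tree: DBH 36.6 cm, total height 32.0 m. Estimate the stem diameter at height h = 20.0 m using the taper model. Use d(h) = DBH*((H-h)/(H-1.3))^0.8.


Taper: d(h) = DBH * ((H - h) / (H - 1.3))^0.8
Numerator = H - h = 32.0 - 20.0 = 12.0 m
Denominator = H - 1.3 = 32.0 - 1.3 = 30.7 m
Ratio = 12.0 / 30.7 = 0.39088
d = 36.6 * 0.39088^0.8 = 17.3 cm

17.3


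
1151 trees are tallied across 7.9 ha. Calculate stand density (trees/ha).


Formula: Stand Density = N_trees / Area_ha
Density = 1151 trees / 7.9 ha
Density = 146 trees/ha

146


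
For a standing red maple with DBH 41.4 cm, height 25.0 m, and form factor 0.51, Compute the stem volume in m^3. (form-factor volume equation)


Formula: V = pi * (DBH/200)^2 * H * ff
Radius = DBH/200 = 41.4/200 = 0.207 m
Radius^2 = 0.207^2 = 0.042849 m^2
V = pi * 0.042849 * 25.0 * 0.51
V = 1.716 m^3

1.716


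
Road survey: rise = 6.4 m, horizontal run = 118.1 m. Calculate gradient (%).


Formula: Gradient = rise / run * 100
Gradient = 6.4 / 118.1 * 100 = 5.4%

5.4


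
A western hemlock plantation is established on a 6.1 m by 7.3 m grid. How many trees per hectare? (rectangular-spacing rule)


Formula: TPH = 10000 m^2/ha / (spacing_x * spacing_y)
Area per tree = 6.1 m * 7.3 m = 44.53 m^2
TPH = 10000 / 44.53 = 225 trees/ha

225


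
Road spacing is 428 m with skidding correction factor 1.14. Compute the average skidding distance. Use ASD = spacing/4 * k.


Formula: ASD = (spacing / 4) * correction
Uncorrected distance = spacing / 4 = 428 / 4 = 107 m
ASD = 107 * 1.14 = 122 m

122


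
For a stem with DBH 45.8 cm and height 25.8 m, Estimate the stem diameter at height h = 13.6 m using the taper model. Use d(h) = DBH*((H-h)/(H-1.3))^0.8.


Taper: d(h) = DBH * ((H - h) / (H - 1.3))^0.8
Numerator = H - h = 25.8 - 13.6 = 12.2 m
Denominator = H - 1.3 = 25.8 - 1.3 = 24.5 m
Ratio = 12.2 / 24.5 = 0.49796
d = 45.8 * 0.49796^0.8 = 26.2 cm

26.2


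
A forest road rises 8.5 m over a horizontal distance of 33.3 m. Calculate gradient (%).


Formula: Gradient = rise / run * 100
Gradient = 8.5 / 33.3 * 100 = 25.5%

25.5


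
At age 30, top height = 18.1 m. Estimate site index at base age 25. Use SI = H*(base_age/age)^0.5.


Formula: SI = H_dom * (base_age / age)^0.5
Age ratio = 25 / 30 = 0.83333
sqrt(age_ratio) = 0.91287
SI = 18.1 * 0.91287 = 16.5 m

16.5


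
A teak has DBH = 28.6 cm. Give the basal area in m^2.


Formula: BA = pi * (DBH/2)^2 / 10000  (cm^2 to m^2)
Radius = DBH/2 = 28.6/2 = 14.3 cm
BA = pi * 14.3^2 / 10000
   = 642.4243 cm^2 / 10000
   = 0.0642 m^2

0.0642


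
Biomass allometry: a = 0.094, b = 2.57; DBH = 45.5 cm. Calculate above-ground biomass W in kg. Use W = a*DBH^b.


Formula: W = a * DBH^b  (allometric power law)
DBH^b = 45.5^2.57 = 18242.7073
W = 0.094 * 18242.7073 = 1714.8 kg

1714.8


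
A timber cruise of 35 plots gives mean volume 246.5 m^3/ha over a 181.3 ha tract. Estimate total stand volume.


Formula: Total Volume = Mean Volume per ha * Total Area
Total Volume = 246.5 m^3/ha * 181.3 ha
Total Volume = 44690 m^3

44690


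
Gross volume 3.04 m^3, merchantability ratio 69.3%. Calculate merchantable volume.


Formula: MV = V_total * (merchantable_pct / 100)
Merchantable fraction = 69.3% / 100 = 0.693
MV = 3.04 m^3 * 0.693 = 2.107 m^3

2.107


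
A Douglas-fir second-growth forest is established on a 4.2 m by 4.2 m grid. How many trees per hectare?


Formula: TPH = 10000 m^2/ha / (spacing_x * spacing_y)
Area per tree = 4.2 m * 4.2 m = 17.64 m^2
TPH = 10000 / 17.64 = 567 trees/ha

567


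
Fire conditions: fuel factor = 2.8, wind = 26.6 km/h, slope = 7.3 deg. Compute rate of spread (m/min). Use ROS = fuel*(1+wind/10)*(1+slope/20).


Formula: ROS = fuel * (1 + wind/10) * (1 + slope/20)
Wind factor = 1 + 26.6/10 = 3.66
Slope factor = 1 + 7.3/20 = 1.365
ROS = 2.8 * 3.66 * 1.365 = 13.99 m/min

13.99


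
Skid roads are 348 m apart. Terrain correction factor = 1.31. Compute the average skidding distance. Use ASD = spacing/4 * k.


Formula: ASD = (spacing / 4) * correction
Uncorrected distance = spacing / 4 = 348 / 4 = 87 m
ASD = 87 * 1.31 = 114 m

114


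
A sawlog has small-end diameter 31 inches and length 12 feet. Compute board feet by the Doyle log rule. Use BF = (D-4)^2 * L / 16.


Doyle: BF = (D - 4)^2 * L / 16
Adjusted diameter = 31 - 4 = 27 in
(D-4)^2 = 27^2 = 729
BF = 729 * 12 / 16 = 547 BF

547


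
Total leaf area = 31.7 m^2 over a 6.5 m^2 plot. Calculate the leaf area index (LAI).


Formula: LAI = total leaf area / ground area  (dimensionless)
LAI = 31.7 m^2 / 6.5 m^2
LAI = 4.88

4.88


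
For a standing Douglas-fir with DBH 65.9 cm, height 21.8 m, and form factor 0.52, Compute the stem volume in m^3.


Formula: V = pi * (DBH/200)^2 * H * ff
Radius = DBH/200 = 65.9/200 = 0.3295 m
Radius^2 = 0.3295^2 = 0.10857025 m^2
V = pi * 0.10857025 * 21.8 * 0.52
V = 3.867 m^3

3.867


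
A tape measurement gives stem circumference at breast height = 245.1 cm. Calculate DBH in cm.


Formula: DBH = C / pi
DBH = 245.1 / pi
pi = 3.14159...
DBH = 78.0 cm

78.0


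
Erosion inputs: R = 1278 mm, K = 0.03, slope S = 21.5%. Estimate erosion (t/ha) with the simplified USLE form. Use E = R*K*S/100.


Formula: E = R * K * S / 100  (simplified USLE)
R * K = 1278 * 0.03 = 38.34
E = 38.34 * 21.5 / 100 = 8.24 t/ha

8.24


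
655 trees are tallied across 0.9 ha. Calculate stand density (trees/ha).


Formula: Stand Density = N_trees / Area_ha
Density = 655 trees / 0.9 ha
Density = 728 trees/ha

728


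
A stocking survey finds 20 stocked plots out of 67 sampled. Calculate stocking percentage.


Formula: Stocking % = stocked plots / total plots * 100
Stocking = 20 / 67 * 100
Stocking = 0.2985 * 100 = 29.9%

29.9


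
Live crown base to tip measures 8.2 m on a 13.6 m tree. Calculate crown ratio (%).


Formula: Crown Ratio = (Crown Length / Total Height) * 100
CR = (8.2 m / 13.6 m) * 100
CR = 0.6029 * 100 = 60.3%

60.3


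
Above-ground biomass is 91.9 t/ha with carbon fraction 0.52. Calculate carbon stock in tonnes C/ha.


Formula: Carbon Stock = Biomass * Carbon Fraction
C = 91.9 t/ha * 0.52
C = 47.8 t C/ha

47.8


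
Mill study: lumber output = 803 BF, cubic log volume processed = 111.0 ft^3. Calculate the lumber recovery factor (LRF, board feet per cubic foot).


Formula: LRF = Lumber Output (BF) / Log Input (ft^3)
LRF = 803 BF / 111.0 ft^3
LRF = 7.23 BF/ft^3

7.23


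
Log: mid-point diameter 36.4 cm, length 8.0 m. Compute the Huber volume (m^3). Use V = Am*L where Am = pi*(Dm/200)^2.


Huber: V = Am * L,  Am = pi*(Dm/200)^2
Am = pi*(36.4/200)^2 = 0.104062 m^2
V = 0.104062*8.0 = 0.8325 m^3

0.8325


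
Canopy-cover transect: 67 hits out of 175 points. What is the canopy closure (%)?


Formula: Canopy closure = covered points / total points * 100
Closure = 67 / 175 * 100
Closure = 0.3829 * 100 = 38.3%

38.3


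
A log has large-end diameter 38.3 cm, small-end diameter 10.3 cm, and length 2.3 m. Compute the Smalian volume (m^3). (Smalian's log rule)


Smalian: V = (A1 + A2)/2 * L,  A = pi*(D/200)^2
A1 = pi*(38.3/200)^2 = 0.115209 m^2
A2 = pi*(10.3/200)^2 = 0.008332 m^2
V = (0.115209+0.008332)/2*2.3 = 0.1421 m^3

0.1421


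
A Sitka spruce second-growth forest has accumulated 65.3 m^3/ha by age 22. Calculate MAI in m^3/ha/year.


Formula: MAI = Total Volume / Stand Age
MAI = 65.3 m^3/ha / 22 years
MAI = 2.97 m^3/ha/year

2.97


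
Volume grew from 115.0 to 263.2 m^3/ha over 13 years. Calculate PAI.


Formula: PAI = (V_T2 - V_T1) / (T2 - T1)
Volume increment = 263.2 - 115.0 = 148.2 m^3/ha
PAI = 148.2 / 13 = 11.4 m^3/ha/year

11.4


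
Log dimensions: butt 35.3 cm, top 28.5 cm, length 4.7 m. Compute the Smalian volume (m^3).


Smalian: V = (A1 + A2)/2 * L,  A = pi*(D/200)^2
A1 = pi*(35.3/200)^2 = 0.097868 m^2
A2 = pi*(28.5/200)^2 = 0.063794 m^2
V = (0.097868+0.063794)/2*4.7 = 0.3799 m^3

0.3799


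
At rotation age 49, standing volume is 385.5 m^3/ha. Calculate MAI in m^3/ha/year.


Formula: MAI = Total Volume / Stand Age
MAI = 385.5 m^3/ha / 49 years
MAI = 7.87 m^3/ha/year

7.87


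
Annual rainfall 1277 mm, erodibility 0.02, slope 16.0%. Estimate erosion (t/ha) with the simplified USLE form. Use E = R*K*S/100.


Formula: E = R * K * S / 100  (simplified USLE)
R * K = 1277 * 0.02 = 25.54
E = 25.54 * 16.0 / 100 = 4.09 t/ha

4.09


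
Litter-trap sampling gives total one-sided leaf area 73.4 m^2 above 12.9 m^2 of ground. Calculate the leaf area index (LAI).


Formula: LAI = total leaf area / ground area  (dimensionless)
LAI = 73.4 m^2 / 12.9 m^2
LAI = 5.69

5.69


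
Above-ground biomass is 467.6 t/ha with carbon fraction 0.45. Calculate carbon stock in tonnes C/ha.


Formula: Carbon Stock = Biomass * Carbon Fraction
C = 467.6 t/ha * 0.45
C = 210.4 t C/ha

210.4


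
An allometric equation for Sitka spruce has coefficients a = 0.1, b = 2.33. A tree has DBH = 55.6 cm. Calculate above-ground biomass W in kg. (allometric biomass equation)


Formula: W = a * DBH^b  (allometric power law)
DBH^b = 55.6^2.33 = 11641.9107
W = 0.1 * 11641.9107 = 1164.2 kg

1164.2


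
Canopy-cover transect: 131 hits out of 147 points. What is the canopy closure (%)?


Formula: Canopy closure = covered points / total points * 100
Closure = 131 / 147 * 100
Closure = 0.8912 * 100 = 89.1%

89.1


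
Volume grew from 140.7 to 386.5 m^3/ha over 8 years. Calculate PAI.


Formula: PAI = (V_T2 - V_T1) / (T2 - T1)
Volume increment = 386.5 - 140.7 = 245.8 m^3/ha
PAI = 245.8 / 8 = 30.73 m^3/ha/year

30.73


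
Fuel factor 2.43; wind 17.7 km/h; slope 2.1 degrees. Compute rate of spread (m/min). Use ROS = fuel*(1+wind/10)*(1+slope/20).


Formula: ROS = fuel * (1 + wind/10) * (1 + slope/20)
Wind factor = 1 + 17.7/10 = 2.77
Slope factor = 1 + 2.1/20 = 1.105
ROS = 2.43 * 2.77 * 1.105 = 7.44 m/min

7.44


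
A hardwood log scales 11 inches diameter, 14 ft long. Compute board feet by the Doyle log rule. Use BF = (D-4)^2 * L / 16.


Doyle: BF = (D - 4)^2 * L / 16
Adjusted diameter = 11 - 4 = 7 in
(D-4)^2 = 7^2 = 49
BF = 49 * 14 / 16 = 43 BF

43


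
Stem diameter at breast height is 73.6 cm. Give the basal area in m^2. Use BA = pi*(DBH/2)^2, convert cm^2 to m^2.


Formula: BA = pi * (DBH/2)^2 / 10000  (cm^2 to m^2)
Radius = DBH/2 = 73.6/2 = 36.8 cm
BA = pi * 36.8^2 / 10000
   = 4254.4704 cm^2 / 10000
   = 0.4254 m^2

0.4254


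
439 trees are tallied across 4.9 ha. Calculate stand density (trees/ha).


Formula: Stand Density = N_trees / Area_ha
Density = 439 trees / 4.9 ha
Density = 90 trees/ha

90


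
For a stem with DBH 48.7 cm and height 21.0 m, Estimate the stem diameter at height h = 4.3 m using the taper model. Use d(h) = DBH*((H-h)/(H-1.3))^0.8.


Taper: d(h) = DBH * ((H - h) / (H - 1.3))^0.8
Numerator = H - h = 21.0 - 4.3 = 16.7 m
Denominator = H - 1.3 = 21.0 - 1.3 = 19.7 m
Ratio = 16.7 / 19.7 = 0.84772
d = 48.7 * 0.84772^0.8 = 42.7 cm

42.7


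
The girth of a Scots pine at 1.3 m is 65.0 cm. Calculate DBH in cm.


Formula: DBH = C / pi
DBH = 65.0 / pi
pi = 3.14159...
DBH = 20.7 cm

20.7


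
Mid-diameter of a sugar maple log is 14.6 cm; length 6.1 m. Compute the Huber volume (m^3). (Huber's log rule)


Huber: V = Am * L,  Am = pi*(Dm/200)^2
Am = pi*(14.6/200)^2 = 0.016742 m^2
V = 0.016742*6.1 = 0.1021 m^3

0.1021


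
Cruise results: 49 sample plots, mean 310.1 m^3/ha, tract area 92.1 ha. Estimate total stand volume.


Formula: Total Volume = Mean Volume per ha * Total Area
Total Volume = 310.1 m^3/ha * 92.1 ha
Total Volume = 28560 m^3

28560


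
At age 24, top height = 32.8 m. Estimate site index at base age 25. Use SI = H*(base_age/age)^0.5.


Formula: SI = H_dom * (base_age / age)^0.5
Age ratio = 25 / 24 = 1.04167
sqrt(age_ratio) = 1.02062
SI = 32.8 * 1.02062 = 33.5 m

33.5


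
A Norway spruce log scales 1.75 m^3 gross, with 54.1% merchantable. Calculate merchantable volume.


Formula: MV = V_total * (merchantable_pct / 100)
Merchantable fraction = 54.1% / 100 = 0.541
MV = 1.75 m^3 * 0.541 = 0.947 m^3

0.947


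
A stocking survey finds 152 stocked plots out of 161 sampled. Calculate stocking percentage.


Formula: Stocking % = stocked plots / total plots * 100
Stocking = 152 / 161 * 100
Stocking = 0.9441 * 100 = 94.4%

94.4


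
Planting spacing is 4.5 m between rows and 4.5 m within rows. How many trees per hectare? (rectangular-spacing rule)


Formula: TPH = 10000 m^2/ha / (spacing_x * spacing_y)
Area per tree = 4.5 m * 4.5 m = 20.25 m^2
TPH = 10000 / 20.25 = 494 trees/ha

494


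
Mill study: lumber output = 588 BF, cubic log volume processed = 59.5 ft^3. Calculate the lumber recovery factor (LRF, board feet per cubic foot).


Formula: LRF = Lumber Output (BF) / Log Input (ft^3)
LRF = 588 BF / 59.5 ft^3
LRF = 9.88 BF/ft^3

9.88


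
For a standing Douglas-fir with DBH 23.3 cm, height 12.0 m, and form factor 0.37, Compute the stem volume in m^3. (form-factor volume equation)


Formula: V = pi * (DBH/200)^2 * H * ff
Radius = DBH/200 = 23.3/200 = 0.1165 m
Radius^2 = 0.1165^2 = 0.01357225 m^2
V = pi * 0.01357225 * 12.0 * 0.37
V = 0.189 m^3

0.189


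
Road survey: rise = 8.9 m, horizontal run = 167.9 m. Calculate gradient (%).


Formula: Gradient = rise / run * 100
Gradient = 8.9 / 167.9 * 100 = 5.3%

5.3


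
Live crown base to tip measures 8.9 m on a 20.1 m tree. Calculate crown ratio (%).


Formula: Crown Ratio = (Crown Length / Total Height) * 100
CR = (8.9 m / 20.1 m) * 100
CR = 0.4428 * 100 = 44.3%

44.3


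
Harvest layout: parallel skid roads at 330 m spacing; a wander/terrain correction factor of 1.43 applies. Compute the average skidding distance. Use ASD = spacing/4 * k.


Formula: ASD = (spacing / 4) * correction
Uncorrected distance = spacing / 4 = 330 / 4 = 82.5 m
ASD = 82.5 * 1.43 = 118 m

118


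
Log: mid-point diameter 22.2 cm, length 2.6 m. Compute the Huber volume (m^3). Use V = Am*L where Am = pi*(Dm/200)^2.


Huber: V = Am * L,  Am = pi*(Dm/200)^2
Am = pi*(22.2/200)^2 = 0.038708 m^2
V = 0.038708*2.6 = 0.1006 m^3

0.1006


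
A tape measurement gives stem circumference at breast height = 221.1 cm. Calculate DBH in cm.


Formula: DBH = C / pi
DBH = 221.1 / pi
pi = 3.14159...
DBH = 70.4 cm

70.4


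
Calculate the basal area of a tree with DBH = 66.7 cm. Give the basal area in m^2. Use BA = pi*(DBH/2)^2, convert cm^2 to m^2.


Formula: BA = pi * (DBH/2)^2 / 10000  (cm^2 to m^2)
Radius = DBH/2 = 66.7/2 = 33.35 cm
BA = pi * 33.35^2 / 10000
   = 3494.15 cm^2 / 10000
   = 0.3494 m^2

0.3494


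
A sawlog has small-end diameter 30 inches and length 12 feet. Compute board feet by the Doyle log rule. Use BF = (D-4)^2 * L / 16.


Doyle: BF = (D - 4)^2 * L / 16
Adjusted diameter = 30 - 4 = 26 in
(D-4)^2 = 26^2 = 676
BF = 676 * 12 / 16 = 507 BF

507


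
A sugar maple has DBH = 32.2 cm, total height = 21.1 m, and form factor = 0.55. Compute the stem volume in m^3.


Formula: V = pi * (DBH/200)^2 * H * ff
Radius = DBH/200 = 32.2/200 = 0.161 m
Radius^2 = 0.161^2 = 0.025921 m^2
V = pi * 0.025921 * 21.1 * 0.55
V = 0.945 m^3

0.945


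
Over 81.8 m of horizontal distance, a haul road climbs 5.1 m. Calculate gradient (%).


Formula: Gradient = rise / run * 100
Gradient = 5.1 / 81.8 * 100 = 6.2%

6.2


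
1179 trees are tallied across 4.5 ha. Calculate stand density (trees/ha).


Formula: Stand Density = N_trees / Area_ha
Density = 1179 trees / 4.5 ha
Density = 262 trees/ha

262


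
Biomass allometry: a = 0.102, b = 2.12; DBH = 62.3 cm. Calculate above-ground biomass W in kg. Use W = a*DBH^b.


Formula: W = a * DBH^b  (allometric power law)
DBH^b = 62.3^2.12 = 6372.5706
W = 0.102 * 6372.5706 = 650.0 kg

650.0


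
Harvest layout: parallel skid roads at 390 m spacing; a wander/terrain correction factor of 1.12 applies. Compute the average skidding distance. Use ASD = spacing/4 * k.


Formula: ASD = (spacing / 4) * correction
Uncorrected distance = spacing / 4 = 390 / 4 = 97.5 m
ASD = 97.5 * 1.12 = 109 m

109


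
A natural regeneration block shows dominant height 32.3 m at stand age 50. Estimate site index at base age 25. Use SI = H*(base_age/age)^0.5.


Formula: SI = H_dom * (base_age / age)^0.5
Age ratio = 25 / 50 = 0.5
sqrt(age_ratio) = 0.70711
SI = 32.3 * 0.70711 = 22.8 m

22.8


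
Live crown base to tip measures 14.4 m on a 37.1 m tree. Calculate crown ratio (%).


Formula: Crown Ratio = (Crown Length / Total Height) * 100
CR = (14.4 m / 37.1 m) * 100
CR = 0.3881 * 100 = 38.8%

38.8


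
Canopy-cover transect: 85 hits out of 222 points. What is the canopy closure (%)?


Formula: Canopy closure = covered points / total points * 100
Closure = 85 / 222 * 100
Closure = 0.3829 * 100 = 38.3%

38.3


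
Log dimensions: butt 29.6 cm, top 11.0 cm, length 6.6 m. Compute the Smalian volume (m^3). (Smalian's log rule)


Smalian: V = (A1 + A2)/2 * L,  A = pi*(D/200)^2
A1 = pi*(29.6/200)^2 = 0.068813 m^2
A2 = pi*(11.0/200)^2 = 0.009503 m^2
V = (0.068813+0.009503)/2*6.6 = 0.2584 m^3

0.2584


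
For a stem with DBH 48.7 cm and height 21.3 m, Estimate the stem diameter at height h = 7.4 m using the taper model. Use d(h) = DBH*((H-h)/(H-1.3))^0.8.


Taper: d(h) = DBH * ((H - h) / (H - 1.3))^0.8
Numerator = H - h = 21.3 - 7.4 = 13.9 m
Denominator = H - 1.3 = 21.3 - 1.3 = 20.0 m
Ratio = 13.9 / 20.0 = 0.695
d = 48.7 * 0.695^0.8 = 36.4 cm

36.4


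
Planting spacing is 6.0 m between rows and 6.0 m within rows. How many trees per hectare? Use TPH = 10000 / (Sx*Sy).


Formula: TPH = 10000 m^2/ha / (spacing_x * spacing_y)
Area per tree = 6.0 m * 6.0 m = 36.0 m^2
TPH = 10000 / 36.0 = 278 trees/ha

278


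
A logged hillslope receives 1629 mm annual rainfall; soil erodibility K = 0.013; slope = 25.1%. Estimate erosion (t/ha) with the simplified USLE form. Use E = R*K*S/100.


Formula: E = R * K * S / 100  (simplified USLE)
R * K = 1629 * 0.013 = 21.177
E = 21.177 * 25.1 / 100 = 5.32 t/ha

5.32


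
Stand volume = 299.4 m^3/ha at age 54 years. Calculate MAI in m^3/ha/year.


Formula: MAI = Total Volume / Stand Age
MAI = 299.4 m^3/ha / 54 years
MAI = 5.54 m^3/ha/year

5.54


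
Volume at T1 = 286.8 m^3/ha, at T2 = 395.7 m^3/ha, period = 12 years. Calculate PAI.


Formula: PAI = (V_T2 - V_T1) / (T2 - T1)
Volume increment = 395.7 - 286.8 = 108.9 m^3/ha
PAI = 108.9 / 12 = 9.08 m^3/ha/year

9.08


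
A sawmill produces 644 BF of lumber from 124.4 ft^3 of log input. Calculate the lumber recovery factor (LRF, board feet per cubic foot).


Formula: LRF = Lumber Output (BF) / Log Input (ft^3)
LRF = 644 BF / 124.4 ft^3
LRF = 5.18 BF/ft^3

5.18


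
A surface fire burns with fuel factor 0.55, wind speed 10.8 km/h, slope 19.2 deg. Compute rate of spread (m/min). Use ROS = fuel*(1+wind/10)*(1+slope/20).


Formula: ROS = fuel * (1 + wind/10) * (1 + slope/20)
Wind factor = 1 + 10.8/10 = 2.08
Slope factor = 1 + 19.2/20 = 1.96
ROS = 0.55 * 2.08 * 1.96 = 2.24 m/min

2.24


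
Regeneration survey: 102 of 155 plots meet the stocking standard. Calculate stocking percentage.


Formula: Stocking % = stocked plots / total plots * 100
Stocking = 102 / 155 * 100
Stocking = 0.6581 * 100 = 65.8%

65.8


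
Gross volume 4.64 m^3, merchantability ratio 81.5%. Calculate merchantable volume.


Formula: MV = V_total * (merchantable_pct / 100)
Merchantable fraction = 81.5% / 100 = 0.815
MV = 4.64 m^3 * 0.815 = 3.782 m^3

3.782


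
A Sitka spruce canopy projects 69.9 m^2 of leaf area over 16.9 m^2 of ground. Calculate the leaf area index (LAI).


Formula: LAI = total leaf area / ground area  (dimensionless)
LAI = 69.9 m^2 / 16.9 m^2
LAI = 4.14

4.14


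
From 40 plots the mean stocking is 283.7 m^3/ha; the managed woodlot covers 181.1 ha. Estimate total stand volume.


Formula: Total Volume = Mean Volume per ha * Total Area
Total Volume = 283.7 m^3/ha * 181.1 ha
Total Volume = 51378 m^3

51378


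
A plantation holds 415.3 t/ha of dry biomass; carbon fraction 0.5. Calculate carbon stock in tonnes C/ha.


Formula: Carbon Stock = Biomass * Carbon Fraction
C = 415.3 t/ha * 0.5
C = 207.7 t C/ha

207.7


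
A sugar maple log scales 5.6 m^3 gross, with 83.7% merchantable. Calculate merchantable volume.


Formula: MV = V_total * (merchantable_pct / 100)
Merchantable fraction = 83.7% / 100 = 0.837
MV = 5.6 m^3 * 0.837 = 4.687 m^3

4.687


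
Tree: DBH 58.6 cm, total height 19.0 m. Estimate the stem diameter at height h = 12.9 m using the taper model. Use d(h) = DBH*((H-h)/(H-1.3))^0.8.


Taper: d(h) = DBH * ((H - h) / (H - 1.3))^0.8
Numerator = H - h = 19.0 - 12.9 = 6.1 m
Denominator = H - 1.3 = 19.0 - 1.3 = 17.7 m
Ratio = 6.1 / 17.7 = 0.34463
d = 58.6 * 0.34463^0.8 = 25.0 cm

25.0


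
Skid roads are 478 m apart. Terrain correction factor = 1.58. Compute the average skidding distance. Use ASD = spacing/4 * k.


Formula: ASD = (spacing / 4) * correction
Uncorrected distance = spacing / 4 = 478 / 4 = 119.5 m
ASD = 119.5 * 1.58 = 189 m

189


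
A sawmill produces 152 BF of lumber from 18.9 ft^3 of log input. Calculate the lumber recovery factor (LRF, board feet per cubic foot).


Formula: LRF = Lumber Output (BF) / Log Input (ft^3)
LRF = 152 BF / 18.9 ft^3
LRF = 8.04 BF/ft^3

8.04


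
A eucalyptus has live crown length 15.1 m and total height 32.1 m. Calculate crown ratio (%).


Formula: Crown Ratio = (Crown Length / Total Height) * 100
CR = (15.1 m / 32.1 m) * 100
CR = 0.4704 * 100 = 47.0%

47.0


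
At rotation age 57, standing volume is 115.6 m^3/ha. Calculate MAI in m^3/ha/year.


Formula: MAI = Total Volume / Stand Age
MAI = 115.6 m^3/ha / 57 years
MAI = 2.03 m^3/ha/year

2.03


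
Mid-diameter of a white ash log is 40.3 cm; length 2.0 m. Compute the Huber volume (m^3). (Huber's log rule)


Huber: V = Am * L,  Am = pi*(Dm/200)^2
Am = pi*(40.3/200)^2 = 0.127556 m^2
V = 0.127556*2.0 = 0.2551 m^3

0.2551


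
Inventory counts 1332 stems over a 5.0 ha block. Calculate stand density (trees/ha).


Formula: Stand Density = N_trees / Area_ha
Density = 1332 trees / 5.0 ha
Density = 266 trees/ha

266


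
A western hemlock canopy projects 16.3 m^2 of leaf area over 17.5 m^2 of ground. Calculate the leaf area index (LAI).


Formula: LAI = total leaf area / ground area  (dimensionless)
LAI = 16.3 m^2 / 17.5 m^2
LAI = 0.93

0.93


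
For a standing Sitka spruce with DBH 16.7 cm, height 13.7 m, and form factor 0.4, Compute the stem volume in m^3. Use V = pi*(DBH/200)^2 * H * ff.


Formula: V = pi * (DBH/200)^2 * H * ff
Radius = DBH/200 = 16.7/200 = 0.0835 m
Radius^2 = 0.0835^2 = 0.00697225 m^2
V = pi * 0.00697225 * 13.7 * 0.4
V = 0.12 m^3

0.12


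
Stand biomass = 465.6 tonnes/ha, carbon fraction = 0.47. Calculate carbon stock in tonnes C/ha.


Formula: Carbon Stock = Biomass * Carbon Fraction
C = 465.6 t/ha * 0.47
C = 218.8 t C/ha

218.8


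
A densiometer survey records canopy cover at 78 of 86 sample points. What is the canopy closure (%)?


Formula: Canopy closure = covered points / total points * 100
Closure = 78 / 86 * 100
Closure = 0.907 * 100 = 90.7%

90.7


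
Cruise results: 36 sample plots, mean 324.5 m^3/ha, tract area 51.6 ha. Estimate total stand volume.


Formula: Total Volume = Mean Volume per ha * Total Area
Total Volume = 324.5 m^3/ha * 51.6 ha
Total Volume = 16744 m^3

16744


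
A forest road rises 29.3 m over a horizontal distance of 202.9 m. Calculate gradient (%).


Formula: Gradient = rise / run * 100
Gradient = 29.3 / 202.9 * 100 = 14.4%

14.4


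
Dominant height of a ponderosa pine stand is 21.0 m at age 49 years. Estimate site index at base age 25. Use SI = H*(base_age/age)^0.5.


Formula: SI = H_dom * (base_age / age)^0.5
Age ratio = 25 / 49 = 0.5102
sqrt(age_ratio) = 0.71429
SI = 21.0 * 0.71429 = 15.0 m

15.0


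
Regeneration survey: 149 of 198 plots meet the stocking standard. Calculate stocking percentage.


Formula: Stocking % = stocked plots / total plots * 100
Stocking = 149 / 198 * 100
Stocking = 0.7525 * 100 = 75.3%

75.3


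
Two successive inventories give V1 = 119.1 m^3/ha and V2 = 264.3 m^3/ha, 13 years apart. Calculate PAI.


Formula: PAI = (V_T2 - V_T1) / (T2 - T1)
Volume increment = 264.3 - 119.1 = 145.2 m^3/ha
PAI = 145.2 / 13 = 11.17 m^3/ha/year

11.17


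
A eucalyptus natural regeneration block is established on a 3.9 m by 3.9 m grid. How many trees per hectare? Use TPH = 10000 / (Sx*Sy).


Formula: TPH = 10000 m^2/ha / (spacing_x * spacing_y)
Area per tree = 3.9 m * 3.9 m = 15.21 m^2
TPH = 10000 / 15.21 = 657 trees/ha

657


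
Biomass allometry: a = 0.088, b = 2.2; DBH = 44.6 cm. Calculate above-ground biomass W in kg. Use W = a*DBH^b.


Formula: W = a * DBH^b  (allometric power law)
DBH^b = 44.6^2.2 = 4251.4462
W = 0.088 * 4251.4462 = 374.1 kg

374.1


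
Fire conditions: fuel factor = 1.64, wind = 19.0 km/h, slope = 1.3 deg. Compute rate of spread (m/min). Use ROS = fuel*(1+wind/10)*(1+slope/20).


Formula: ROS = fuel * (1 + wind/10) * (1 + slope/20)
Wind factor = 1 + 19.0/10 = 2.9
Slope factor = 1 + 1.3/20 = 1.065
ROS = 1.64 * 2.9 * 1.065 = 5.07 m/min

5.07


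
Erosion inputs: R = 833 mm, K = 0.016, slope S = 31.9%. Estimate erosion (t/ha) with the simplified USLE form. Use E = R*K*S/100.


Formula: E = R * K * S / 100  (simplified USLE)
R * K = 833 * 0.016 = 13.328
E = 13.328 * 31.9 / 100 = 4.25 t/ha

4.25


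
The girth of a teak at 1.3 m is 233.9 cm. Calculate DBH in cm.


Formula: DBH = C / pi
DBH = 233.9 / pi
pi = 3.14159...
DBH = 74.5 cm

74.5


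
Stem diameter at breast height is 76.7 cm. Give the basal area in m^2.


Formula: BA = pi * (DBH/2)^2 / 10000  (cm^2 to m^2)
Radius = DBH/2 = 76.7/2 = 38.35 cm
BA = pi * 38.35^2 / 10000
   = 4620.411 cm^2 / 10000
   = 0.462 m^2

0.462


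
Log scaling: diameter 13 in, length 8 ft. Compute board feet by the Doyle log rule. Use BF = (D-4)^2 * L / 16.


Doyle: BF = (D - 4)^2 * L / 16
Adjusted diameter = 13 - 4 = 9 in
(D-4)^2 = 9^2 = 81
BF = 81 * 8 / 16 = 41 BF

41


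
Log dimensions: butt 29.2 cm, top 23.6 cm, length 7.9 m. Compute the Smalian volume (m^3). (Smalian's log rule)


Smalian: V = (A1 + A2)/2 * L,  A = pi*(D/200)^2
A1 = pi*(29.2/200)^2 = 0.066966 m^2
A2 = pi*(23.6/200)^2 = 0.043744 m^2
V = (0.066966+0.043744)/2*7.9 = 0.4373 m^3

0.4373


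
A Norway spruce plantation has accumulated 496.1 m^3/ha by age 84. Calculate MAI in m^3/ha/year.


Formula: MAI = Total Volume / Stand Age
MAI = 496.1 m^3/ha / 84 years
MAI = 5.91 m^3/ha/year

5.91


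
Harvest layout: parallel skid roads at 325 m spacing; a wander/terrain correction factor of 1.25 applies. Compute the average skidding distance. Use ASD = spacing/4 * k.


Formula: ASD = (spacing / 4) * correction
Uncorrected distance = spacing / 4 = 325 / 4 = 81.25 m
ASD = 81.25 * 1.25 = 102 m

102


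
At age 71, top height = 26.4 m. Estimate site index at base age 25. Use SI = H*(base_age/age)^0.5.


Formula: SI = H_dom * (base_age / age)^0.5
Age ratio = 25 / 71 = 0.35211
sqrt(age_ratio) = 0.59339
SI = 26.4 * 0.59339 = 15.7 m

15.7


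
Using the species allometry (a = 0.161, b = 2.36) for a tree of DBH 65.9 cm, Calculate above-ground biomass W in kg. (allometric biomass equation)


Formula: W = a * DBH^b  (allometric power law)
DBH^b = 65.9^2.36 = 19614.1539
W = 0.161 * 19614.1539 = 3157.9 kg

3157.9


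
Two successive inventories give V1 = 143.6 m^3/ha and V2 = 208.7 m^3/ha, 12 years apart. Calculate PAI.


Formula: PAI = (V_T2 - V_T1) / (T2 - T1)
Volume increment = 208.7 - 143.6 = 65.1 m^3/ha
PAI = 65.1 / 12 = 5.43 m^3/ha/year

5.43


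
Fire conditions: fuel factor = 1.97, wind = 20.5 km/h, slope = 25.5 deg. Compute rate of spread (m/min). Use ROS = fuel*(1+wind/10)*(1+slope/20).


Formula: ROS = fuel * (1 + wind/10) * (1 + slope/20)
Wind factor = 1 + 20.5/10 = 3.05
Slope factor = 1 + 25.5/20 = 2.275
ROS = 1.97 * 3.05 * 2.275 = 13.67 m/min

13.67


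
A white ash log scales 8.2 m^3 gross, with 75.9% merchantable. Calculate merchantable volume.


Formula: MV = V_total * (merchantable_pct / 100)
Merchantable fraction = 75.9% / 100 = 0.759
MV = 8.2 m^3 * 0.759 = 6.224 m^3

6.224


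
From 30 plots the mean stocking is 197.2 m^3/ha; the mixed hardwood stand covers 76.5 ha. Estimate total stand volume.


Formula: Total Volume = Mean Volume per ha * Total Area
Total Volume = 197.2 m^3/ha * 76.5 ha
Total Volume = 15086 m^3

15086


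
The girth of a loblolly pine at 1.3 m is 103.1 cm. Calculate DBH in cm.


Formula: DBH = C / pi
DBH = 103.1 / pi
pi = 3.14159...
DBH = 32.8 cm

32.8


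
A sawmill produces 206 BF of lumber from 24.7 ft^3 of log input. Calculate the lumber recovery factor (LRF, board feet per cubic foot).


Formula: LRF = Lumber Output (BF) / Log Input (ft^3)
LRF = 206 BF / 24.7 ft^3
LRF = 8.34 BF/ft^3

8.34


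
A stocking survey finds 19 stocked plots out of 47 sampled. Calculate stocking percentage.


Formula: Stocking % = stocked plots / total plots * 100
Stocking = 19 / 47 * 100
Stocking = 0.4043 * 100 = 40.4%

40.4


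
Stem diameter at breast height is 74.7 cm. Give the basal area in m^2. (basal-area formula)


Formula: BA = pi * (DBH/2)^2 / 10000  (cm^2 to m^2)
Radius = DBH/2 = 74.7/2 = 37.35 cm
BA = pi * 37.35^2 / 10000
   = 4382.5924 cm^2 / 10000
   = 0.4383 m^2

0.4383


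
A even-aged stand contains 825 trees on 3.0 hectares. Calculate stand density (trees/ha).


Formula: Stand Density = N_trees / Area_ha
Density = 825 trees / 3.0 ha
Density = 275 trees/ha

275


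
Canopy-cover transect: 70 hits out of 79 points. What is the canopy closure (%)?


Formula: Canopy closure = covered points / total points * 100
Closure = 70 / 79 * 100
Closure = 0.8861 * 100 = 88.6%

88.6


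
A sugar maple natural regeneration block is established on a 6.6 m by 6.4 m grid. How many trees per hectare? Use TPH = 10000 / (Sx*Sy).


Formula: TPH = 10000 m^2/ha / (spacing_x * spacing_y)
Area per tree = 6.6 m * 6.4 m = 42.24 m^2
TPH = 10000 / 42.24 = 237 trees/ha

237


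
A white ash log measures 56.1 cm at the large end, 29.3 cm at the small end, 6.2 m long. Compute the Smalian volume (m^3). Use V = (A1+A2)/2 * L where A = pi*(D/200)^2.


Smalian: V = (A1 + A2)/2 * L,  A = pi*(D/200)^2
A1 = pi*(56.1/200)^2 = 0.247181 m^2
A2 = pi*(29.3/200)^2 = 0.067426 m^2
V = (0.247181+0.067426)/2*6.2 = 0.9753 m^3

0.9753


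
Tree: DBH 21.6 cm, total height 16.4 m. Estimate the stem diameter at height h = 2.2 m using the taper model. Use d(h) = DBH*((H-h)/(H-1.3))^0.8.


Taper: d(h) = DBH * ((H - h) / (H - 1.3))^0.8
Numerator = H - h = 16.4 - 2.2 = 14.2 m
Denominator = H - 1.3 = 16.4 - 1.3 = 15.1 m
Ratio = 14.2 / 15.1 = 0.9404
d = 21.6 * 0.9404^0.8 = 20.6 cm

20.6


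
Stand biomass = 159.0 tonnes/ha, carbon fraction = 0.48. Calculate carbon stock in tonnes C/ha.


Formula: Carbon Stock = Biomass * Carbon Fraction
C = 159.0 t/ha * 0.48
C = 76.3 t C/ha

76.3


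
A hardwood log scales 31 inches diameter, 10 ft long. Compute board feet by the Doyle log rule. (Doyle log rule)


Doyle: BF = (D - 4)^2 * L / 16
Adjusted diameter = 31 - 4 = 27 in
(D-4)^2 = 27^2 = 729
BF = 729 * 10 / 16 = 456 BF

456


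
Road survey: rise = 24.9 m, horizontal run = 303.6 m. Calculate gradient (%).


Formula: Gradient = rise / run * 100
Gradient = 24.9 / 303.6 * 100 = 8.2%

8.2


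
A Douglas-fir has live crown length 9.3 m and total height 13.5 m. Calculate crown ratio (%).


Formula: Crown Ratio = (Crown Length / Total Height) * 100
CR = (9.3 m / 13.5 m) * 100
CR = 0.6889 * 100 = 68.9%

68.9


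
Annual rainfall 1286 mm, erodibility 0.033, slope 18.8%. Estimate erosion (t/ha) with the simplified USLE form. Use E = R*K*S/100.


Formula: E = R * K * S / 100  (simplified USLE)
R * K = 1286 * 0.033 = 42.438
E = 42.438 * 18.8 / 100 = 7.98 t/ha

7.98


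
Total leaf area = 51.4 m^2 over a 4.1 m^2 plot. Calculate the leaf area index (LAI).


Formula: LAI = total leaf area / ground area  (dimensionless)
LAI = 51.4 m^2 / 4.1 m^2
LAI = 12.54

12.54


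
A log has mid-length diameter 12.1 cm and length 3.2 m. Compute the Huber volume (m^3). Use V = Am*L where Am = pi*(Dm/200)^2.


Huber: V = Am * L,  Am = pi*(Dm/200)^2
Am = pi*(12.1/200)^2 = 0.011499 m^2
V = 0.011499*3.2 = 0.0368 m^3

0.0368


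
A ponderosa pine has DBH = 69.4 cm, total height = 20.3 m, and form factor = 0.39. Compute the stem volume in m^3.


Formula: V = pi * (DBH/200)^2 * H * ff
Radius = DBH/200 = 69.4/200 = 0.347 m
Radius^2 = 0.347^2 = 0.120409 m^2
V = pi * 0.120409 * 20.3 * 0.39
V = 2.995 m^3

2.995


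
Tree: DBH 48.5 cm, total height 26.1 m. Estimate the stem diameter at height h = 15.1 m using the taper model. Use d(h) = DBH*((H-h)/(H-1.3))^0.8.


Taper: d(h) = DBH * ((H - h) / (H - 1.3))^0.8
Numerator = H - h = 26.1 - 15.1 = 11.0 m
Denominator = H - 1.3 = 26.1 - 1.3 = 24.8 m
Ratio = 11.0 / 24.8 = 0.44355
d = 48.5 * 0.44355^0.8 = 25.3 cm

25.3
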